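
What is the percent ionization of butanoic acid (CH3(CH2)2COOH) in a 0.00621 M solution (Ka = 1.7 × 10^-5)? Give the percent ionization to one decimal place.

CH3(CH2)2COOH ⇌ CH3(CH2)2COO- + H+; let x = [H+] at equilibrium.
Ka = x²/(C₀ − x); solving the quadratic gives x = 3.17 × 10^-4 M.
% ionization = x/C₀ × 100% = 3.17 × 10^-4/0.00621 × 100% = 5.1%

5.1%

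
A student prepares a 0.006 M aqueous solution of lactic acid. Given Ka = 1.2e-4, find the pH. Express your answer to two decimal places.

CH3CH(OH)COOH ⇌ CH3CH(OH)COO- + H+
Let x = [H+] at equilibrium. Ka = x²/(0.006 − x).
Here C₀/Ka ≈ 50, so the small-x approximation fails. Use the quadratic:
x = [−0.00012 + √(0.00012² + 2.88e-06)]/2 = 7.91 × 10^-4 M
pH = −log(7.91 × 10^-4) = 3.10

pH = 3.10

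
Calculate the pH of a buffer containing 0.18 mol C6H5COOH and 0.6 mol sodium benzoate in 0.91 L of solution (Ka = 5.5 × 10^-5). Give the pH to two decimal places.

pKa = −log(5.5 × 10^-5) = 4.260
Henderson–Hasselbalch: pH = pKa + log([C6H5COO-]/[C6H5COOH]) = 4.260 + log(0.6/0.18)
pH = 4.260 + (+0.523) = 4.78

pH = 4.78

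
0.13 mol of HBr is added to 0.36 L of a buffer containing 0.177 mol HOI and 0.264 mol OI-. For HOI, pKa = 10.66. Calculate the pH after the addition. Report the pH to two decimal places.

Added H+ converts OI- to HOI: HOI → 0.307 mol, OI- → 0.134 mol.
Henderson–Hasselbalch with mole ratio 0.134/0.307: pH = 10.66 + (-0.360)

pH = 10.30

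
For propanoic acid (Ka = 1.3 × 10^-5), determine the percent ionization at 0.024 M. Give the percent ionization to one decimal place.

2.3%

CH3CH2COOH ⇌ CH3CH2COO- + H+; let x = [H+] at equilibrium.
x ≈ √(Ka·C₀) = √(1.3 × 10^-5 × 0.024) = 5.59 × 10^-4 M
Fraction ionized = 5.59 × 10^-4 / 0.024 = 0.0233 → 2.3%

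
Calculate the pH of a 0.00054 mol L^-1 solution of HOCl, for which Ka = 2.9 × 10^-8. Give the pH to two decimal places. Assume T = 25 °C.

HOCl ⇌ OCl- + H+
From the ICE table, Ka = x²/(0.00054 − x) = 2.9 × 10^-8.
Assume x ≪ 0.00054: x ≈ √(2.9 × 10^-8 × 0.00054) = 3.96 × 10^-6 M
pH = −log[H+] = −log(3.96 × 10^-6) = 5.40

pH = 5.40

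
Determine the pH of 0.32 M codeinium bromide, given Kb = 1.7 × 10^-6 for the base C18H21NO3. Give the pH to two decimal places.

pH = 4.36

C18H22NO3+ is the conjugate acid of the weak base C18H21NO3.
Ka = Kw/Kb = 1.0×10^-14 / 1.7 × 10^-6 = 5.88 × 10^-9
From the ICE table, Ka = x²/(0.32 − x) = 5.88 × 10^-9.
Since Ka ≪ C₀, x ≈ √(Ka·C₀) = 4.34 × 10^-5 M.
Check: 0.014% ionized — well under 5%, approximation valid.
pH = −log[H+] = −log(4.34 × 10^-5) = 4.36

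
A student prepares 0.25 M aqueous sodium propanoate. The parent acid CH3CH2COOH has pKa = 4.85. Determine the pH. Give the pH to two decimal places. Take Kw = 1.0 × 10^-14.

CH3CH2COO- is the conjugate base of the weak acid CH3CH2COOH.
Ka = 10^(−4.85) = 1.41 × 10^-5
Kb = Kw/Ka = 1.0×10^-14 / 1.41 × 10^-5 = 7.09 × 10^-10
From the ICE table, Kb = x²/(0.25 − x) = 7.09 × 10^-10.
Since Kb ≪ C₀, x ≈ √(Kb·C₀) = 1.33 × 10^-5 M.
Check: 0.0053% ionized — well under 5%, approximation valid.
pOH = −log(1.33 × 10^-5) = 4.88; pH = 14.00 − 4.88 = 9.12

pH = 9.12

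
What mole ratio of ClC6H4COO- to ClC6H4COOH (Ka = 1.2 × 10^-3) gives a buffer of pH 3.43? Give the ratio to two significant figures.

ratio = 3.2

pKa = -log(1.2 × 10^-3) = 2.921
pH = pKa + log(r) ⇒ log(r) = 3.43 − 2.921 = +0.509
r = [ClC6H4COO-]/[ClC6H4COOH] = 10^(+0.509) = 3.23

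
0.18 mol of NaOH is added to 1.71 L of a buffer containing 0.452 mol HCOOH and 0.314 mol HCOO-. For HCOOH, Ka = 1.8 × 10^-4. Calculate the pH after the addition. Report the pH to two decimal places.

pH = 4.00

After neutralization: n(HCOOH) = 0.272 mol, n(HCOO-) = 0.494 mol.
pKa = −log(1.8 × 10^-4) = 3.745
Henderson–Hasselbalch with mole ratio 0.494/0.272: pH = 3.745 + (+0.259)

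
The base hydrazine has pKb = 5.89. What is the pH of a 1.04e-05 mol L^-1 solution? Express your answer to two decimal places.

N2H4 + H2O ⇌ N2H5+ + OH-
Kb = 10^(−5.89) = 1.29 × 10^-6
From the ICE table, Kb = x²/(1.04e-05 − x) = 1.29 × 10^-6.
Here C₀/Kb ≈ 8.06, so the small-x approximation fails. Use the quadratic:
x = (−Kb + √(Kb² + 4·Kb·C₀))/2 = 3.07 × 10^-6 M
pOH = 5.51, so pH = 14.00 − pOH = 8.49

pH = 8.49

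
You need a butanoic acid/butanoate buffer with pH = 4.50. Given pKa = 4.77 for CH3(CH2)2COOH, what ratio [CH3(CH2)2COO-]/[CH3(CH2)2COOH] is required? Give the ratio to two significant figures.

ratio = 0.54

pH = pKa + log(r) ⇒ log(r) = 4.50 − 4.77 = -0.27
r = [CH3(CH2)2COO-]/[CH3(CH2)2COOH] = 10^(-0.27) = 0.537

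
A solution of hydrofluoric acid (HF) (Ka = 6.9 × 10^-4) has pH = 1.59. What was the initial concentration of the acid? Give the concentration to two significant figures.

C₀ = 9.8 × 10^-1 M

[H+] = 10^(-1.59) = 2.57 × 10^-2 M = x
Ka = x²/(C₀ − x) ⇒ C₀ = x + x²/Ka
C₀ = 2.57 × 10^-2 + (2.57 × 10^-2)²/(6.9 × 10^-4) = 9.83 × 10^-1 M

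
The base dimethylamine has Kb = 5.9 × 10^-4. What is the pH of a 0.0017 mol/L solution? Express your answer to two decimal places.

pH = 10.87

(CH3)2NH + H2O ⇌ (CH3)2NH2+ + OH-
Kb = [OH-]²/(0.0017 − [OH-]) = 5.9 × 10^-4
The 5% rule fails; solving [OH-]² + Kb·[OH-] − Kb·C₀ = 0 exactly:
[OH-] = (−Kb + √(Kb² + 4·Kb·C₀))/2 = 7.49 × 10^-4 M
pOH = −log(7.49 × 10^-4) = 3.13; pH = 14.00 − 3.13 = 10.87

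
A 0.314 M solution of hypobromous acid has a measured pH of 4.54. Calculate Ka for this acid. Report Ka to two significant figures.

Ka = 2.6 × 10^-9

[H+] = 10^(-4.54) = 2.88 × 10^-5 M
At equilibrium [HA] = 0.314 − 2.88 × 10^-5 = 3.14 × 10^-1 M
Ka = [H+][A-]/[HA] = (2.88 × 10^-5)² / 3.14 × 10^-1 = 2.6 × 10^-9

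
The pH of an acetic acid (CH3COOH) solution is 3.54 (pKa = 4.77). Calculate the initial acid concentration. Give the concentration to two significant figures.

C₀ = 5.2 × 10^-3 M

[H+] = 10^(-3.54) = 2.88 × 10^-4 M = x
Ka = 10^(−4.77) = 1.70 × 10^-5
Ka = x²/(C₀ − x) ⇒ C₀ = x + x²/Ka
C₀ = 2.88 × 10^-4 + (2.88 × 10^-4)²/(1.70 × 10^-5) = 5.17 × 10^-3 M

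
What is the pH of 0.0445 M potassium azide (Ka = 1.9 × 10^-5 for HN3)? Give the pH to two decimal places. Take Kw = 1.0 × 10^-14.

pH = 8.68

N3- is the conjugate base of the weak acid HN3.
Kb = Kw/Ka = 1.0×10^-14 / 1.9 × 10^-5 = 5.26 × 10^-10
Kb = [OH-]²/(0.0445 − [OH-]) = 5.26 × 10^-10
Assume [OH-] ≪ 0.0445: [OH-] ≈ √(5.26 × 10^-10 × 0.0445) = 4.84 × 10^-6 M
pOH = 5.32, so pH = 14.00 − pOH = 8.68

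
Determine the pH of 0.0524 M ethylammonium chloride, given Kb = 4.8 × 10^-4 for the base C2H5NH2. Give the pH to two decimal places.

C2H5NH3+ is the conjugate acid of the weak base C2H5NH2.
Ka = Kw/Kb = 1.0×10^-14 / 4.8 × 10^-4 = 2.08 × 10^-11
From the ICE table, Ka = [H+]²/(0.0524 − [H+]) = 2.08 × 10^-11.
Since Ka ≪ C₀, [H+] ≈ √(Ka·C₀) = 1.04 × 10^-6 M.
pH = −log(1.04 × 10^-6) = 5.98

pH = 5.98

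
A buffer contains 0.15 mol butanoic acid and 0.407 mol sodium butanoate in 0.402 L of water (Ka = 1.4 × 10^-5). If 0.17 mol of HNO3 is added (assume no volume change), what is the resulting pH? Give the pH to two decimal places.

Added H+ converts CH3(CH2)2COO- to CH3(CH2)2COOH: CH3(CH2)2COOH → 0.32 mol, CH3(CH2)2COO- → 0.237 mol.
pKa = −log(1.4 × 10^-5) = 4.854
pH = pKa + log([A⁻]/[HA]) = 4.854 + log(0.237/0.32) = 4.854 -0.130

pH = 4.72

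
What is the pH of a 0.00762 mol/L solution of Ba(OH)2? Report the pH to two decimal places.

Ba(OH)2 is a strong base (each formula unit releases 2 OH-); [OH-] = 0.0152 M.
pOH = -log(0.0152) = 1.82
pH = 14.00 - 1.82 = 12.18

pH = 12.18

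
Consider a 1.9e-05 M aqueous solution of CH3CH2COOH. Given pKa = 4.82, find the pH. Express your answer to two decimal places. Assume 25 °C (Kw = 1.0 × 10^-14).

pH = 4.96

CH3CH2COOH ⇌ CH3CH2COO- + H+
Ka = 10^(−4.82) = 1.51 × 10^-5
From the ICE table, Ka = [H+]²/(1.9e-05 − [H+]) = 1.51 × 10^-5.
Here C₀/Ka ≈ 1.26, so the small-[H+] approximation fails. Use the quadratic:
[H+] = [−1.51e-05 + √(1.51e-05² + 1.15e-09)]/2 = 1.10 × 10^-5 M
pH = −log[H+] = −log(1.10 × 10^-5) = 4.96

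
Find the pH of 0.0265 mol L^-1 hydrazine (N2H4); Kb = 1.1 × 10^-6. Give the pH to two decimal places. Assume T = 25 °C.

N2H4 + H2O ⇌ N2H5+ + OH-
Kb = [OH-]²/(0.0265 − [OH-]) = 1.1 × 10^-6
Neglecting [OH-] in the denominator: [OH-] = √(1.1 × 10^-6 × 0.0265) = 1.71 × 10^-4 M
([OH-]/C₀ = 0.64% < 5%, so the approximation holds.)
pOH = 3.77, so pH = 14.00 − pOH = 10.23

pH = 10.23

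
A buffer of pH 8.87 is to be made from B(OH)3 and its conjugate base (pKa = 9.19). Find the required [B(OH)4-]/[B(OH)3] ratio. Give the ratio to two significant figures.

pH = pKa + log(r) ⇒ log(r) = 8.87 − 9.19 = -0.32
r = [B(OH)4-]/[B(OH)3] = 10^(-0.32) = 0.479

ratio = 0.48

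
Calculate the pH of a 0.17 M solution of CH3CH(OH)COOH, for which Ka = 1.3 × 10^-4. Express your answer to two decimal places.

pH = 2.33

CH3CH(OH)COOH ⇌ CH3CH(OH)COO- + H+
Ka = [H+]²/(0.17 − [H+]) = 1.3 × 10^-4
Since Ka ≪ C₀, [H+] ≈ √(Ka·C₀) = 4.70 × 10^-3 M.
([H+]/C₀ = 2.8% < 5%, so the approximation holds.)
pH = −log[H+] = −log(4.70 × 10^-3) = 2.33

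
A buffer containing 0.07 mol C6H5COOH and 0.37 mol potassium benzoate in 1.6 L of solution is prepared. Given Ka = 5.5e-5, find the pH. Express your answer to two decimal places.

pH = 4.98

pKa = −log(5.5 × 10^-5) = 4.260
pH = pKa + log([A⁻]/[HA]) = 4.260 + log(0.37/0.07)
pH = 4.260 + (+0.723) = 4.98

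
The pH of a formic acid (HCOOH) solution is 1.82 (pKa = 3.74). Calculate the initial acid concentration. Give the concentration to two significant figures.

C₀ = 1.3 M

[H+] = 10^(-1.82) = 1.51 × 10^-2 M = x
Ka = 10^(−3.74) = 1.82 × 10^-4
Ka = x²/(C₀ − x) ⇒ C₀ = x + x²/Ka
C₀ = 1.51 × 10^-2 + (1.51 × 10^-2)²/(1.82 × 10^-4) = 1.27 M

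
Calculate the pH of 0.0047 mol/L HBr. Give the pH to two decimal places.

HBr is a strong acid and dissociates completely, so [H+] = 0.0047 M.
pH = -log(0.0047) = 2.33

pH = 2.33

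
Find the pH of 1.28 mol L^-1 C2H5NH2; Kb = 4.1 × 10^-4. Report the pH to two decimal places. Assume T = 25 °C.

pH = 12.36

C2H5NH2 + H2O ⇌ C2H5NH3+ + OH-
Kb = [OH-]²/(1.28 − [OH-]) = 4.1 × 10^-4
Since Kb ≪ C₀, [OH-] ≈ √(Kb·C₀) = 2.29 × 10^-2 M.
([OH-]/C₀ = 1.8% < 5%, so the approximation holds.)
pOH = 1.64, so pH = 14.00 − pOH = 12.36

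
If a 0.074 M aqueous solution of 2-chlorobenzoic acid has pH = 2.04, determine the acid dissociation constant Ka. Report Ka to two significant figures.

Ka = 1.3 × 10^-3

[H+] = 10^(-2.04) = 9.12 × 10^-3 M
At equilibrium [HA] = 0.074 − 9.12 × 10^-3 = 6.49 × 10^-2 M
Ka = [H+][A-]/[HA] = (9.12 × 10^-3)² / 6.49 × 10^-2 = 1.3 × 10^-3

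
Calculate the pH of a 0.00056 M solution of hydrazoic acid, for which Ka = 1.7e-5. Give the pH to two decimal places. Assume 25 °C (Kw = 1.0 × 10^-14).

HN3 ⇌ N3- + H+
Ka = x²/(0.00056 − x) = 1.7 × 10^-5
Here C₀/Ka ≈ 32.9, so the small-x approximation fails. Use the quadratic:
x = [−1.7e-05 + √(1.7e-05² + 3.81e-08)]/2 = 8.94 × 10^-5 M
pH = −log(8.94 × 10^-5) = 4.05

pH = 4.05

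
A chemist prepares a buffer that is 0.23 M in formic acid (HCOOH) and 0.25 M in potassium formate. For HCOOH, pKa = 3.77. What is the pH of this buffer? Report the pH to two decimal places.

pH = 3.81

Henderson–Hasselbalch: pH = pKa + log([HCOO-]/[HCOOH]) = 3.77 + log(0.25/0.23)
pH = 3.77 + (+0.036) = 3.81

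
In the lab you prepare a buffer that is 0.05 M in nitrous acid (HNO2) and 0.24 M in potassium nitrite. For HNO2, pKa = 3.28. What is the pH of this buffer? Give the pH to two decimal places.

pH = pKa + log([A⁻]/[HA]) = 3.28 + log(0.24/0.05)
pH = 3.28 + (+0.681) = 3.96

pH = 3.96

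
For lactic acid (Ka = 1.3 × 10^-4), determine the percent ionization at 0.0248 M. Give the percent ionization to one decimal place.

7.0%

CH3CH(OH)COOH ⇌ CH3CH(OH)COO- + H+; let x = [H+] at equilibrium.
Solve x² + 0.00013x − 3.22e-06 = 0 → x = 1.73 × 10^-3 M
% ionization = x/C₀ × 100% = 1.73 × 10^-3/0.0248 × 100% = 7.0%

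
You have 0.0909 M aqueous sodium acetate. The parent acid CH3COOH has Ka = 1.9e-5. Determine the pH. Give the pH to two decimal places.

pH = 8.84

CH3COO- is the conjugate base of the weak acid CH3COOH.
Kb = Kw/Ka = 1.0×10^-14 / 1.9 × 10^-5 = 5.26 × 10^-10
From the ICE table, Kb = x²/(0.0909 − x) = 5.26 × 10^-10.
Since Kb ≪ C₀, x ≈ √(Kb·C₀) = 6.91 × 10^-6 M.
Check: 0.0076% ionized — well under 5%, approximation valid.
pOH = 5.16, so pH = 14.00 − pOH = 8.84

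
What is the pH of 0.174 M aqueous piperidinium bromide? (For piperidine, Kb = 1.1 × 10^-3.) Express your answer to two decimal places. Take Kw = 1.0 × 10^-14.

C5H10NH2+ is the conjugate acid of the weak base C5H10NH.
Ka = Kw/Kb = 1.0×10^-14 / 1.1 × 10^-3 = 9.09 × 10^-12
From the ICE table, Ka = [H+]²/(0.174 − [H+]) = 9.09 × 10^-12.
Neglecting [H+] in the denominator: [H+] = √(9.09 × 10^-12 × 0.174) = 1.26 × 10^-6 M
([H+]/C₀ = 0.00072% < 5%, so the approximation holds.)
pH = −log(1.26 × 10^-6) = 5.90

pH = 5.90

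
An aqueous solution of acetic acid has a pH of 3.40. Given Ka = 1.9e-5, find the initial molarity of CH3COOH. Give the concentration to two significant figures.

[H+] = 10^(-3.40) = 3.98 × 10^-4 M = x
Ka = x²/(C₀ − x) ⇒ C₀ = x + x²/Ka
C₀ = 3.98 × 10^-4 + (3.98 × 10^-4)²/(1.9 × 10^-5) = 8.74 × 10^-3 M

C₀ = 8.7 × 10^-3 M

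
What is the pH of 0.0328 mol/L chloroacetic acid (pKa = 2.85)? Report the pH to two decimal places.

pH = 2.21

ClCH2COOH ⇌ ClCH2COO- + H+
Ka = 10^(−2.85) = 1.41 × 10^-3
From the ICE table, Ka = [H+]²/(0.0328 − [H+]) = 1.41 × 10^-3.
[H+] is not negligible relative to C₀; solve [H+]² + 0.00141·[H+] − 4.62e-05 = 0.
[H+] = (−Ka + √(Ka² + 4·Ka·C₀))/2 = 6.13 × 10^-3 M
pH = −log[H+] = −log(6.13 × 10^-3) = 2.21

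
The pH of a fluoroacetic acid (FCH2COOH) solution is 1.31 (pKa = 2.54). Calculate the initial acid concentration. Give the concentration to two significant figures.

C₀ = 8.8 × 10^-1 M

[H+] = 10^(-1.31) = 4.90 × 10^-2 M = x
Ka = 10^(−2.54) = 2.88 × 10^-3
Ka = x²/(C₀ − x) ⇒ C₀ = x + x²/Ka
C₀ = 4.90 × 10^-2 + (4.90 × 10^-2)²/(2.88 × 10^-3) = 8.83 × 10^-1 M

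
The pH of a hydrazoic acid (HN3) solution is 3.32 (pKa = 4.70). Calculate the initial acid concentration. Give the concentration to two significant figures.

[H+] = 10^(-3.32) = 4.79 × 10^-4 M = x
Ka = 10^(−4.70) = 2.00 × 10^-5
Ka = x²/(C₀ − x) ⇒ C₀ = x + x²/Ka
C₀ = 4.79 × 10^-4 + (4.79 × 10^-4)²/(2.00 × 10^-5) = 1.20 × 10^-2 M

C₀ = 1.2 × 10^-2 M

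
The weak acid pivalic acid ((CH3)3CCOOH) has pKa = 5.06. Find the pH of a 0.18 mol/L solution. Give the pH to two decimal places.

pH = 2.90

(CH3)3CCOOH ⇌ (CH3)3CCOO- + H+
Ka = 10^(−5.06) = 8.71 × 10^-6
Let x = [H+] at equilibrium. Ka = x²/(0.18 − x).
Neglecting x in the denominator: x = √(8.71 × 10^-6 × 0.18) = 1.25 × 10^-3 M
(x/C₀ = 0.7% < 5%, so the approximation holds.)
pH = −log(1.25 × 10^-3) = 2.90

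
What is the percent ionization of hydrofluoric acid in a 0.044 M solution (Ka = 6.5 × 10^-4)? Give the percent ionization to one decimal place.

11.4%

HF ⇌ F- + H+; let x = [H+] at equilibrium.
Ka = x²/(C₀ − x); solving the quadratic gives x = 5.03 × 10^-3 M.
% ionization = x/C₀ × 100% = 5.03 × 10^-3/0.044 × 100% = 11.4%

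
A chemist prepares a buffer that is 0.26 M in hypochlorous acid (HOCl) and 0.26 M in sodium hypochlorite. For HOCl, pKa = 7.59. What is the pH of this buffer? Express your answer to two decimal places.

Using pH = pKa + log([base]/[acid]) with [base]/[acid] = 0.26/0.26:
pH = 7.59 + (+0.000) = 7.59

pH = 7.59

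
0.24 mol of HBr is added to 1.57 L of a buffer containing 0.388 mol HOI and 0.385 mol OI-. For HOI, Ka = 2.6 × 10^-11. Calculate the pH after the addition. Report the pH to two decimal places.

Added H+ converts OI- to HOI: HOI → 0.628 mol, OI- → 0.145 mol.
pKa = −log(2.6 × 10^-11) = 10.585
Henderson–Hasselbalch with mole ratio 0.145/0.628: pH = 10.585 + (-0.637)

pH = 9.95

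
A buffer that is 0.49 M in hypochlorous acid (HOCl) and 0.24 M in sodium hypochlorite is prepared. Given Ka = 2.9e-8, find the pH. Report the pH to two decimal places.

pKa = −log(2.9 × 10^-8) = 7.538
Henderson–Hasselbalch: pH = pKa + log([OCl-]/[HOCl]) = 7.538 + log(0.24/0.49)
pH = 7.538 + (-0.310) = 7.23

pH = 7.23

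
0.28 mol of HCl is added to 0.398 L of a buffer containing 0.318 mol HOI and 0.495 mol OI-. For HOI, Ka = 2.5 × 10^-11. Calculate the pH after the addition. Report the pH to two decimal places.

After neutralization: n(HOI) = 0.598 mol, n(OI-) = 0.215 mol.
pKa = −log(2.5 × 10^-11) = 10.602
Henderson–Hasselbalch with mole ratio 0.215/0.598: pH = 10.602 + (-0.444)

pH = 10.16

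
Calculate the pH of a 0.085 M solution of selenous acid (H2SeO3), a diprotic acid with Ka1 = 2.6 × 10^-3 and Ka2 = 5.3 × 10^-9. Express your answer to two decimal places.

pH = 1.87

Since Ka1 ≫ Ka2, the first ionization dominates [H+].
Ka1 = x²/(0.085 − x) = 2.6 × 10^-3
Solving the quadratic: x = (−Ka1 + √(Ka1² + 4·Ka1·C₀))/2 = 1.36 × 10^-2 M
pH = −log(1.36 × 10^-2) = 1.87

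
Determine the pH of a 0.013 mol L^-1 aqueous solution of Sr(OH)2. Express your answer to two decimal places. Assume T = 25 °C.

Sr(OH)2 is a strong base (each formula unit releases 2 OH-); [OH-] = 0.026 M.
pOH = -log(0.026) = 1.59
pH = 14.00 - 1.59 = 12.41

pH = 12.41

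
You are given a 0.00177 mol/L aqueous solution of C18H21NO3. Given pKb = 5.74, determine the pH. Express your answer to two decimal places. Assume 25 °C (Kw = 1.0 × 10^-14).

C18H21NO3 + H2O ⇌ C18H22NO3+ + OH-
Kb = 10^(−5.74) = 1.82 × 10^-6
From the ICE table, Kb = [OH-]²/(0.00177 − [OH-]) = 1.82 × 10^-6.
Neglecting [OH-] in the denominator: [OH-] = √(1.82 × 10^-6 × 0.00177) = 5.68 × 10^-5 M
pOH = −log(5.68 × 10^-5) = 4.25; pH = 14.00 − 4.25 = 9.75

pH = 9.75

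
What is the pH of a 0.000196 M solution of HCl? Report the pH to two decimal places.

HCl is a strong acid and dissociates completely, so [H+] = 0.000196 M.
pH = -log(0.000196) = 3.71

pH = 3.71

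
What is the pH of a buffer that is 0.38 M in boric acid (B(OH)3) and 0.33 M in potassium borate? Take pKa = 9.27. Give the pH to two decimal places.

pH = pKa + log([A⁻]/[HA]) = 9.27 + log(0.33/0.38)
pH = 9.27 + (-0.061) = 9.21

pH = 9.21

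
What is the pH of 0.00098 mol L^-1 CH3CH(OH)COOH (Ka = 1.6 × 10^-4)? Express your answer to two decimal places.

CH3CH(OH)COOH ⇌ CH3CH(OH)COO- + H+
Ka = [H+]²/(0.00098 − [H+]) = 1.6 × 10^-4
The 5% rule fails; solving [H+]² + Ka·[H+] − Ka·C₀ = 0 exactly:
[H+] = (−Ka + √(Ka² + 4·Ka·C₀))/2 = 3.24 × 10^-4 M
pH = −log(3.24 × 10^-4) = 3.49

pH = 3.49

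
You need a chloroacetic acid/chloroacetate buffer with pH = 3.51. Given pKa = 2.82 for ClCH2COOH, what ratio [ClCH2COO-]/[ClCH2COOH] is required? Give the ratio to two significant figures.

ratio = 4.9

pH = pKa + log(r) ⇒ log(r) = 3.51 − 2.82 = +0.69
r = [ClCH2COO-]/[ClCH2COOH] = 10^(+0.69) = 4.9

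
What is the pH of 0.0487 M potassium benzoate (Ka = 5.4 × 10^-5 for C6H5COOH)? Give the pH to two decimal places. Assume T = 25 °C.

pH = 8.48

C6H5COO- is the conjugate base of the weak acid C6H5COOH.
Kb = Kw/Ka = 1.0×10^-14 / 5.4 × 10^-5 = 1.85 × 10^-10
From the ICE table, Kb = x²/(0.0487 − x) = 1.85 × 10^-10.
Assume x ≪ 0.0487: x ≈ √(1.85 × 10^-10 × 0.0487) = 3.00 × 10^-6 M
Check: 0.0062% ionized — well under 5%, approximation valid.
pOH = −log(3.00 × 10^-6) = 5.52; pH = 14.00 − 5.52 = 8.48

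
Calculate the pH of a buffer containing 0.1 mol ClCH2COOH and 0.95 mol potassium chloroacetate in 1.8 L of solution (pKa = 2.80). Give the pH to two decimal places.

Using pH = pKa + log([base]/[acid]) with [base]/[acid] = 0.95/0.1:
pH = 2.80 + (+0.978) = 3.78

pH = 3.78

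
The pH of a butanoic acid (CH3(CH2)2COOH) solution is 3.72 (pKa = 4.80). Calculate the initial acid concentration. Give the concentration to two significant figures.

[H+] = 10^(-3.72) = 1.91 × 10^-4 M = x
Ka = 10^(−4.80) = 1.58 × 10^-5
Ka = x²/(C₀ − x) ⇒ C₀ = x + x²/Ka
C₀ = 1.91 × 10^-4 + (1.91 × 10^-4)²/(1.58 × 10^-5) = 2.50 × 10^-3 M

C₀ = 2.5 × 10^-3 M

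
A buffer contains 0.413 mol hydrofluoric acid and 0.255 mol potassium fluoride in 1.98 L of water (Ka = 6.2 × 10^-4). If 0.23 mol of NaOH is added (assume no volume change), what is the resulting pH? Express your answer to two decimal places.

After neutralization: n(HF) = 0.183 mol, n(F-) = 0.485 mol.
pKa = −log(6.2 × 10^-4) = 3.208
pH = pKa + log(n_F-/n_HF) = 3.208 + log(0.485/0.183) = 3.208 + (+0.423)

pH = 3.63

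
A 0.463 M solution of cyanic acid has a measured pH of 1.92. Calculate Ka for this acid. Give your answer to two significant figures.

[H+] = 10^(-1.92) = 1.20 × 10^-2 M
At equilibrium [HA] = 0.463 − 1.20 × 10^-2 = 4.51 × 10^-1 M
Ka = [H+][A-]/[HA] = (1.20 × 10^-2)² / 4.51 × 10^-1 = 3.2 × 10^-4

Ka = 3.2 × 10^-4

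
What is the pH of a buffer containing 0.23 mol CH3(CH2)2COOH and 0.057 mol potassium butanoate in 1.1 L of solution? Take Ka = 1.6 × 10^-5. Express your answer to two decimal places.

pH = 4.19

pKa = −log(1.6 × 10^-5) = 4.796
Using pH = pKa + log([base]/[acid]) with [base]/[acid] = 0.057/0.23:
pH = 4.796 + (-0.606) = 4.19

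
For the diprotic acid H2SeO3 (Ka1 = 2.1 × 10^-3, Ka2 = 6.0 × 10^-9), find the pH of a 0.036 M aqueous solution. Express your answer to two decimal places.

pH = 2.11

Since Ka1 ≫ Ka2, the first ionization dominates [H+].
Ka1 = x²/(0.036 − x) = 2.1 × 10^-3
Solving the quadratic: x = (−Ka1 + √(Ka1² + 4·Ka1·C₀))/2 = 7.71 × 10^-3 M
pH = −log(7.71 × 10^-3) = 2.11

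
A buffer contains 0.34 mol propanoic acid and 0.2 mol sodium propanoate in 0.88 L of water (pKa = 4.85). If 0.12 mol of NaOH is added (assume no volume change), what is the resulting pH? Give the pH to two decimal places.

OH- converts CH3CH2COOH to CH3CH2COO-: CH3CH2COOH → 0.22 mol, CH3CH2COO- → 0.32 mol.
pH = pKa + log(n_CH3CH2COO-/n_CH3CH2COOH) = 4.85 + log(0.32/0.22) = 4.85 + (+0.163)

pH = 5.01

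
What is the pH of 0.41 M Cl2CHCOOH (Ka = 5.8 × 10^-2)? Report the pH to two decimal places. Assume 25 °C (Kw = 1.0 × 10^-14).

pH = 0.89

Cl2CHCOOH ⇌ Cl2CHCOO- + H+
Ka = [H+]²/(0.41 − [H+]) = 5.8 × 10^-2
[H+] is not negligible relative to C₀; solve [H+]² + 0.058·[H+] − 0.0238 = 0.
[H+] = [−0.058 + √(0.058² + 0.0951)]/2 = 1.28 × 10^-1 M
pH = −log[H+] = −log(1.28 × 10^-1) = 0.89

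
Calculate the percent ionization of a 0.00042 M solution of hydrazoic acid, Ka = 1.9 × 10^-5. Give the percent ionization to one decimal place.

HN3 ⇌ N3- + H+; let x = [H+] at equilibrium.
Solve x² + 1.9e-05x − 7.98e-09 = 0 → x = 8.03 × 10^-5 M
% ionization = x/C₀ × 100% = 8.03 × 10^-5/0.00042 × 100% = 19.1%

19.1%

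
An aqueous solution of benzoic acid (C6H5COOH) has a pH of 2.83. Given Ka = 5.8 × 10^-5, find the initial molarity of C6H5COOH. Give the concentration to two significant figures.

[H+] = 10^(-2.83) = 1.48 × 10^-3 M = x
Ka = x²/(C₀ − x) ⇒ C₀ = x + x²/Ka
C₀ = 1.48 × 10^-3 + (1.48 × 10^-3)²/(5.8 × 10^-5) = 3.92 × 10^-2 M

C₀ = 3.9 × 10^-2 M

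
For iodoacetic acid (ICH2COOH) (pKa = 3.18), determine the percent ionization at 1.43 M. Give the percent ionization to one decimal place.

ICH2COOH ⇌ ICH2COO- + H+; let x = [H+] at equilibrium.
Ka = 10^(−3.18) = 6.61 × 10^-4
x ≈ √(Ka·C₀) = √(6.61 × 10^-4 × 1.43) = 3.07 × 10^-2 M
% ionization = x/C₀ × 100% = 3.07 × 10^-2/1.43 × 100% = 2.1%

2.1%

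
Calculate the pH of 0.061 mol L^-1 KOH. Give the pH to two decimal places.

pH = 12.79

KOH is a strong base; [OH-] = 0.061 M.
pOH = -log(0.061) = 1.21
pH = 14.00 - 1.21 = 12.79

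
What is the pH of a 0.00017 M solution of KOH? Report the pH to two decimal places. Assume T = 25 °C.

pH = 10.23

KOH is a strong base; [OH-] = 0.00017 M.
pOH = -log(0.00017) = 3.77
pH = 14.00 - 3.77 = 10.23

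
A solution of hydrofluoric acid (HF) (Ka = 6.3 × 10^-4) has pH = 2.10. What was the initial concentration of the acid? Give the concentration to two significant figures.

[H+] = 10^(-2.10) = 7.94 × 10^-3 M = x
Ka = x²/(C₀ − x) ⇒ C₀ = x + x²/Ka
C₀ = 7.94 × 10^-3 + (7.94 × 10^-3)²/(6.3 × 10^-4) = 1.08 × 10^-1 M

C₀ = 1.1 × 10^-1 M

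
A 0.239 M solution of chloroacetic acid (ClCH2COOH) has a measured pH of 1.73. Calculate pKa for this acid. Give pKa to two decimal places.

[H+] = 10^(-1.73) = 1.86 × 10^-2 M
At equilibrium [HA] = 0.239 − 1.86 × 10^-2 = 2.20 × 10^-1 M
Ka = [H+][A-]/[HA] = (1.86 × 10^-2)² / 2.20 × 10^-1 = 1.57 × 10^-3
pKa = -log(1.57 × 10^-3) = 2.80

pKa = 2.80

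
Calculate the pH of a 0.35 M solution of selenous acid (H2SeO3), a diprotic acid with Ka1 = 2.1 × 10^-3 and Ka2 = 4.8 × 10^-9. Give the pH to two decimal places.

Since Ka1 ≫ Ka2, the first ionization dominates [H+].
Ka1 = x²/(0.35 − x) = 2.1 × 10^-3
Solving the quadratic: x = (−Ka1 + √(Ka1² + 4·Ka1·C₀))/2 = 2.61 × 10^-2 M
pH = −log(2.61 × 10^-2) = 1.58

pH = 1.58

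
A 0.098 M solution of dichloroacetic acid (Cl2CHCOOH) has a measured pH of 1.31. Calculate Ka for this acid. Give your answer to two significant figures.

Ka = 4.9 × 10^-2

[H+] = 10^(-1.31) = 4.90 × 10^-2 M
At equilibrium [HA] = 0.098 − 4.90 × 10^-2 = 4.90 × 10^-2 M
Ka = [H+][A-]/[HA] = (4.90 × 10^-2)² / 4.90 × 10^-2 = 4.9 × 10^-2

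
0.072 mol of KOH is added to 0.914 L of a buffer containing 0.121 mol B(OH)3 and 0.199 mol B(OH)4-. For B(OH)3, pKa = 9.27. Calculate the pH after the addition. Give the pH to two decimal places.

pH = 10.01

After neutralization: n(B(OH)3) = 0.049 mol, n(B(OH)4-) = 0.271 mol.
pH = pKa + log([A⁻]/[HA]) = 9.27 + log(0.271/0.049) = 9.27 +0.743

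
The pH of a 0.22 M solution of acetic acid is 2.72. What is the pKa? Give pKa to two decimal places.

pKa = 4.78

[H+] = 10^(-2.72) = 1.91 × 10^-3 M
At equilibrium [HA] = 0.22 − 1.91 × 10^-3 = 2.18 × 10^-1 M
Ka = [H+][A-]/[HA] = (1.91 × 10^-3)² / 2.18 × 10^-1 = 1.67 × 10^-5
pKa = -log(1.67 × 10^-5) = 4.78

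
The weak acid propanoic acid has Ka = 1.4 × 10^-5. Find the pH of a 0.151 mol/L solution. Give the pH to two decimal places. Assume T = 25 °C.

pH = 2.84

CH3CH2COOH ⇌ CH3CH2COO- + H+
Let x = [H+] at equilibrium. Ka = x²/(0.151 − x).
Assume x ≪ 0.151: x ≈ √(1.4 × 10^-5 × 0.151) = 1.45 × 10^-3 M
pH = −log(1.45 × 10^-3) = 2.84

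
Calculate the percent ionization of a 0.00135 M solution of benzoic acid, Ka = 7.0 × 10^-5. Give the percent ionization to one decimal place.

C6H5COOH ⇌ C6H5COO- + H+; let x = [H+] at equilibrium.
Ka = x²/(C₀ − x); solving the quadratic gives x = 2.74 × 10^-4 M.
Fraction ionized = 2.74 × 10^-4 / 0.00135 = 0.2030 → 20.3%

20.3%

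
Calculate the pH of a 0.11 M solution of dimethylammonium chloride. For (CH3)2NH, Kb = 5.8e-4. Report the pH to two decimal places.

pH = 5.86

(CH3)2NH2+ is the conjugate acid of the weak base (CH3)2NH.
Ka = Kw/Kb = 1.0×10^-14 / 5.8 × 10^-4 = 1.72 × 10^-11
Ka = x²/(0.11 − x) = 1.72 × 10^-11
Assume x ≪ 0.11: x ≈ √(1.72 × 10^-11 × 0.11) = 1.38 × 10^-6 M
(x/C₀ = 0.0013% < 5%, so the approximation holds.)
pH = −log(1.38 × 10^-6) = 5.86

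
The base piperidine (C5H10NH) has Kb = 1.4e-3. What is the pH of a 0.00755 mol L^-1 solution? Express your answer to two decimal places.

C5H10NH + H2O ⇌ C5H10NH2+ + OH-
Kb = x²/(0.00755 − x) = 1.4 × 10^-3
Here C₀/Kb ≈ 5.39, so the small-x approximation fails. Use the quadratic:
x = [−0.0014 + √(0.0014² + 4.23e-05)]/2 = 2.63 × 10^-3 M
pOH = −log(2.63 × 10^-3) = 2.58; pH = 14.00 − 2.58 = 11.42

pH = 11.42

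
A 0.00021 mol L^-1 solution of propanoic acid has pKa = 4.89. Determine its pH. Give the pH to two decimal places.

CH3CH2COOH ⇌ CH3CH2COO- + H+
Ka = 10^(−4.89) = 1.29 × 10^-5
Ka = [H+]²/(0.00021 − [H+]) = 1.29 × 10^-5
The 5% rule fails; solving [H+]² + Ka·[H+] − Ka·C₀ = 0 exactly:
[H+] = (−Ka + √(Ka² + 4·Ka·C₀))/2 = 4.60 × 10^-5 M
pH = −log(4.60 × 10^-5) = 4.34

pH = 4.34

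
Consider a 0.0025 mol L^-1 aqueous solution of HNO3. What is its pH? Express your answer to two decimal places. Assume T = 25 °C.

HNO3 is a strong acid and dissociates completely, so [H+] = 0.0025 M.
pH = -log(0.0025) = 2.60

pH = 2.60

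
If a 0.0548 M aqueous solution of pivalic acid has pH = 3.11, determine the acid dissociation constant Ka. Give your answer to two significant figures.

Ka = 1.1 × 10^-5

[H+] = 10^(-3.11) = 7.76 × 10^-4 M
At equilibrium [HA] = 0.0548 − 7.76 × 10^-4 = 5.40 × 10^-2 M
Ka = [H+][A-]/[HA] = (7.76 × 10^-4)² / 5.40 × 10^-2 = 1.1 × 10^-5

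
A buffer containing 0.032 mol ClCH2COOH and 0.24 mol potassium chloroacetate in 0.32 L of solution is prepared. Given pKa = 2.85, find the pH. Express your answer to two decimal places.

pH = 3.73

Henderson–Hasselbalch: pH = pKa + log([ClCH2COO-]/[ClCH2COOH]) = 2.85 + log(0.24/0.032)
pH = 2.85 + (+0.875) = 3.73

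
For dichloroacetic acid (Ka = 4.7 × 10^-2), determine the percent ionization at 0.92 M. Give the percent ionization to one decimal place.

20.2%

Cl2CHCOOH ⇌ Cl2CHCOO- + H+; let x = [H+] at equilibrium.
Ka = x²/(C₀ − x); solving the quadratic gives x = 1.86 × 10^-1 M.
Fraction ionized = 1.86 × 10^-1 / 0.92 = 0.2022 → 20.2%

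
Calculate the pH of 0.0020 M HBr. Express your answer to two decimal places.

pH = 2.70

HBr is a strong acid and dissociates completely, so [H+] = 0.0020 M.
pH = -log(0.002) = 2.70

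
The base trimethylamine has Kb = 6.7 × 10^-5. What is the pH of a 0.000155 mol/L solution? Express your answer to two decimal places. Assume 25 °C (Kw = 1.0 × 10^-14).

(CH3)3N + H2O ⇌ (CH3)3NH+ + OH-
From the ICE table, Kb = [OH-]²/(0.000155 − [OH-]) = 6.7 × 10^-5.
The 5% rule fails; solving [OH-]² + Kb·[OH-] − Kb·C₀ = 0 exactly:
[OH-] = [−6.7e-05 + √(6.7e-05² + 4.15e-08)]/2 = 7.38 × 10^-5 M
pOH = −log(7.38 × 10^-5) = 4.13; pH = 14.00 − 4.13 = 9.87

pH = 9.87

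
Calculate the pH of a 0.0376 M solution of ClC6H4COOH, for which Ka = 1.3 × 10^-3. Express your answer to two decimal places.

pH = 2.20

ClC6H4COOH ⇌ ClC6H4COO- + H+
Ka = [H+]²/(0.0376 − [H+]) = 1.3 × 10^-3
Here C₀/Ka ≈ 28.9, so the small-[H+] approximation fails. Use the quadratic:
[H+] = [−0.0013 + √(0.0013² + 0.000196)]/2 = 6.37 × 10^-3 M
pH = −log(6.37 × 10^-3) = 2.20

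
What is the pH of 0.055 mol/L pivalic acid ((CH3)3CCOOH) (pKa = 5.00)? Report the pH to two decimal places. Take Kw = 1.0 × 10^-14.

pH = 3.13

(CH3)3CCOOH ⇌ (CH3)3CCOO- + H+
Ka = 10^(−5.00) = 1.00 × 10^-5
Let x = [H+] at equilibrium. Ka = x²/(0.055 − x).
Neglecting x in the denominator: x = √(1.00 × 10^-5 × 0.055) = 7.42 × 10^-4 M
(x/C₀ = 1.3% < 5%, so the approximation holds.)
pH = −log[H+] = −log(7.42 × 10^-4) = 3.13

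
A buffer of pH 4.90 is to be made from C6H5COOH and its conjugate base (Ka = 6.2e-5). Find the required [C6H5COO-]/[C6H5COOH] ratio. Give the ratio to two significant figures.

ratio = 4.9

pKa = -log(6.2 × 10^-5) = 4.208
pH = pKa + log(r) ⇒ log(r) = 4.90 − 4.208 = +0.692
r = [C6H5COO-]/[C6H5COOH] = 10^(+0.692) = 4.92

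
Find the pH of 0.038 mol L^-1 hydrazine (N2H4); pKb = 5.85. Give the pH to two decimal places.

pH = 10.36

N2H4 + H2O ⇌ N2H5+ + OH-
Kb = 10^(−5.85) = 1.41 × 10^-6
Kb = x²/(0.038 − x) = 1.41 × 10^-6
Since Kb ≪ C₀, x ≈ √(Kb·C₀) = 2.31 × 10^-4 M.
(x/C₀ = 0.61% < 5%, so the approximation holds.)
pOH = −log(2.31 × 10^-4) = 3.64; pH = 14.00 − 3.64 = 10.36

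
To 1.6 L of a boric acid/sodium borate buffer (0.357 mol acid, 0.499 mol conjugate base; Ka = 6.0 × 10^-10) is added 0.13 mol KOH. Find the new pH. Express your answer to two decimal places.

OH- converts B(OH)3 to B(OH)4-: B(OH)3 → 0.227 mol, B(OH)4- → 0.629 mol.
pKa = −log(6.0 × 10^-10) = 9.222
pH = pKa + log(n_B(OH)4-/n_B(OH)3) = 9.222 + log(0.629/0.227) = 9.222 + (+0.443)

pH = 9.66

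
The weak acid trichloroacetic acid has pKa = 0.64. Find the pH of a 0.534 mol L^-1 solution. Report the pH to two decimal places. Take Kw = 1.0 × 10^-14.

Cl3CCOOH ⇌ Cl3CCOO- + H+
Ka = 10^(−0.64) = 2.29 × 10^-1
Ka = x²/(0.534 − x) = 2.29 × 10^-1
The 5% rule fails; solving x² + Ka·x − Ka·C₀ = 0 exactly:
x = [−0.229 + √(0.229² + 0.489)]/2 = 2.53 × 10^-1 M
pH = −log(2.53 × 10^-1) = 0.60

pH = 0.60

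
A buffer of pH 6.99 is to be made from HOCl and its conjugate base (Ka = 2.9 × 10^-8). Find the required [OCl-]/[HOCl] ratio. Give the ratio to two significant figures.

pKa = -log(2.9 × 10^-8) = 7.538
pH = pKa + log(r) ⇒ log(r) = 6.99 − 7.538 = -0.548
r = [OCl-]/[HOCl] = 10^(-0.548) = 0.283

ratio = 0.28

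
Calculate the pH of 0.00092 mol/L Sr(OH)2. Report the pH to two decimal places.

Sr(OH)2 is a strong base (each formula unit releases 2 OH-); [OH-] = 0.00184 M.
pOH = -log(0.00184) = 2.74
pH = 14.00 - 2.74 = 11.26

pH = 11.26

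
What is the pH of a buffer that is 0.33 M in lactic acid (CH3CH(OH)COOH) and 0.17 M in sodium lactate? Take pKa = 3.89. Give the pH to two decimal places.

Henderson–Hasselbalch: pH = pKa + log([CH3CH(OH)COO-]/[CH3CH(OH)COOH]) = 3.89 + log(0.17/0.33)
pH = 3.89 + (-0.288) = 3.60

pH = 3.60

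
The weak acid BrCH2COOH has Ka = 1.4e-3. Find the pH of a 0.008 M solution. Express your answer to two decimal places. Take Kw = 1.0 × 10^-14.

pH = 2.57

BrCH2COOH ⇌ BrCH2COO- + H+
From the ICE table, Ka = [H+]²/(0.008 − [H+]) = 1.4 × 10^-3.
The 5% rule fails; solving [H+]² + Ka·[H+] − Ka·C₀ = 0 exactly:
[H+] = [−0.0014 + √(0.0014² + 4.48e-05)]/2 = 2.72 × 10^-3 M
pH = −log(2.72 × 10^-3) = 2.57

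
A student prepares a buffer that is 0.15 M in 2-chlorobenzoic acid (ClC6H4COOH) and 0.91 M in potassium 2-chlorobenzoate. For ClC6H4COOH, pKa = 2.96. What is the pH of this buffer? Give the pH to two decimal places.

Using pH = pKa + log([base]/[acid]) with [base]/[acid] = 0.91/0.15:
pH = 2.96 + (+0.783) = 3.74

pH = 3.74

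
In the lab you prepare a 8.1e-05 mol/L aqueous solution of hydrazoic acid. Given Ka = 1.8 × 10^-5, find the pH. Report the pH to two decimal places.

HN3 ⇌ N3- + H+
Ka = [H+]²/(8.1e-05 − [H+]) = 1.8 × 10^-5
The 5% rule fails; solving [H+]² + Ka·[H+] − Ka·C₀ = 0 exactly:
[H+] = [−1.8e-05 + √(1.8e-05² + 5.83e-09)]/2 = 3.02 × 10^-5 M
pH = −log(3.02 × 10^-5) = 4.52

pH = 4.52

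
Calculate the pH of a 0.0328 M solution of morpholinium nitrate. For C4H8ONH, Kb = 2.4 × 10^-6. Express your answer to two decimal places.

pH = 4.93

C4H8ONH2+ is the conjugate acid of the weak base C4H8ONH.
Ka = Kw/Kb = 1.0×10^-14 / 2.4 × 10^-6 = 4.17 × 10^-9
Let x = [H+] at equilibrium. Ka = x²/(0.0328 − x).
Assume x ≪ 0.0328: x ≈ √(4.17 × 10^-9 × 0.0328) = 1.17 × 10^-5 M
(x/C₀ = 0.036% < 5%, so the approximation holds.)
pH = −log[H+] = −log(1.17 × 10^-5) = 4.93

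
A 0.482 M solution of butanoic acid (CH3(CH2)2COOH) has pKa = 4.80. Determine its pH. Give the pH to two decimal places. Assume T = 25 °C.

CH3(CH2)2COOH ⇌ CH3(CH2)2COO- + H+
Ka = 10^(−4.80) = 1.58 × 10^-5
Let x = [H+] at equilibrium. Ka = x²/(0.482 − x).
Neglecting x in the denominator: x = √(1.58 × 10^-5 × 0.482) = 2.76 × 10^-3 M
Check: 0.57% ionized — well under 5%, approximation valid.
pH = −log(2.76 × 10^-3) = 2.56

pH = 2.56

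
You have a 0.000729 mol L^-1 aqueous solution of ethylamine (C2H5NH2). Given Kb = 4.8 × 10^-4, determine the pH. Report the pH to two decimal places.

pH = 10.60

C2H5NH2 + H2O ⇌ C2H5NH3+ + OH-
Let x = [OH-] at equilibrium. Kb = x²/(0.000729 − x).
x is not negligible relative to C₀; solve x² + 0.00048·x − 3.5e-07 = 0.
x = (−Kb + √(Kb² + 4·Kb·C₀))/2 = 3.98 × 10^-4 M
pOH = −log(3.98 × 10^-4) = 3.40; pH = 14.00 − 3.40 = 10.60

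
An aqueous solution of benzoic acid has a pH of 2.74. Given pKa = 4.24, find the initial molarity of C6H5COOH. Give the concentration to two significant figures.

C₀ = 5.9 × 10^-2 M

[H+] = 10^(-2.74) = 1.82 × 10^-3 M = x
Ka = 10^(−4.24) = 5.75 × 10^-5
Ka = x²/(C₀ − x) ⇒ C₀ = x + x²/Ka
C₀ = 1.82 × 10^-3 + (1.82 × 10^-3)²/(5.75 × 10^-5) = 5.94 × 10^-2 M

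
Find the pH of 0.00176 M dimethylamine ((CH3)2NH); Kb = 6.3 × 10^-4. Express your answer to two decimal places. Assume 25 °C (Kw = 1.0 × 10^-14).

pH = 10.89

(CH3)2NH + H2O ⇌ (CH3)2NH2+ + OH-
Kb = [OH-]²/(0.00176 − [OH-]) = 6.3 × 10^-4
The 5% rule fails; solving [OH-]² + Kb·[OH-] − Kb·C₀ = 0 exactly:
[OH-] = [−0.00063 + √(0.00063² + 4.44e-06)]/2 = 7.84 × 10^-4 M
pOH = 3.11, so pH = 14.00 − pOH = 10.89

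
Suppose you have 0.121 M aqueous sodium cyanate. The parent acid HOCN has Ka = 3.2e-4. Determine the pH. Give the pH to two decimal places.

OCN- is the conjugate base of the weak acid HOCN.
Kb = Kw/Ka = 1.0×10^-14 / 3.2 × 10^-4 = 3.12 × 10^-11
Kb = [OH-]²/(0.121 − [OH-]) = 3.12 × 10^-11
Assume [OH-] ≪ 0.121: [OH-] ≈ √(3.12 × 10^-11 × 0.121) = 1.94 × 10^-6 M
pOH = 5.71, so pH = 14.00 − pOH = 8.29

pH = 8.29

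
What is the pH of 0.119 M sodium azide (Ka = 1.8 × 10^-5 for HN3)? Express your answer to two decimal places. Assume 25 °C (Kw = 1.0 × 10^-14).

pH = 8.91

N3- is the conjugate base of the weak acid HN3.
Kb = Kw/Ka = 1.0×10^-14 / 1.8 × 10^-5 = 5.56 × 10^-10
From the ICE table, Kb = [OH-]²/(0.119 − [OH-]) = 5.56 × 10^-10.
Since Kb ≪ C₀, [OH-] ≈ √(Kb·C₀) = 8.13 × 10^-6 M.
pOH = 5.09, so pH = 14.00 − pOH = 8.91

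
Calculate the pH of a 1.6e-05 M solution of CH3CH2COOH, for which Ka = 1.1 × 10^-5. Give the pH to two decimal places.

CH3CH2COOH ⇌ CH3CH2COO- + H+
Let x = [H+] at equilibrium. Ka = x²/(1.6e-05 − x).
x is not negligible relative to C₀; solve x² + 1.1e-05·x − 1.76e-10 = 0.
x = [−1.1e-05 + √(1.1e-05² + 7.04e-10)]/2 = 8.86 × 10^-6 M
pH = −log(8.86 × 10^-6) = 5.05

pH = 5.05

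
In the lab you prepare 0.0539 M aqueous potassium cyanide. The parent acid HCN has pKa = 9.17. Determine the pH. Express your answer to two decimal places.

pH = 10.95

CN- is the conjugate base of the weak acid HCN.
Ka = 10^(−9.17) = 6.76 × 10^-10
Kb = Kw/Ka = 1.0×10^-14 / 6.76 × 10^-10 = 1.48 × 10^-5
Kb = [OH-]²/(0.0539 − [OH-]) = 1.48 × 10^-5
Assume [OH-] ≪ 0.0539: [OH-] ≈ √(1.48 × 10^-5 × 0.0539) = 8.93 × 10^-4 M
Check: 1.7% ionized — well under 5%, approximation valid.
pOH = −log(8.93 × 10^-4) = 3.05; pH = 14.00 − 3.05 = 10.95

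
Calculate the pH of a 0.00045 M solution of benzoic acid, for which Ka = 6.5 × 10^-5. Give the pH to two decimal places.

pH = 3.85

C6H5COOH ⇌ C6H5COO- + H+
From the ICE table, Ka = [H+]²/(0.00045 − [H+]) = 6.5 × 10^-5.
[H+] is not negligible relative to C₀; solve [H+]² + 6.5e-05·[H+] − 2.92e-08 = 0.
[H+] = [−6.5e-05 + √(6.5e-05² + 1.17e-07)]/2 = 1.42 × 10^-4 M
pH = −log[H+] = −log(1.42 × 10^-4) = 3.85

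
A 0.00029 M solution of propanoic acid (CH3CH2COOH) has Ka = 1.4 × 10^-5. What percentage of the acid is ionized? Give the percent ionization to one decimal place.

CH3CH2COOH ⇌ CH3CH2COO- + H+; let x = [H+] at equilibrium.
Solve x² + 1.4e-05x − 4.06e-09 = 0 → x = 5.71 × 10^-5 M
% ionization = x/C₀ × 100% = 5.71 × 10^-5/0.00029 × 100% = 19.7%

19.7%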